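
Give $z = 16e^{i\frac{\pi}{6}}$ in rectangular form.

a = r cos θ = 16 * sqrt(3)/2 = 8*sqrt(3)
b = r sin θ = 16 * 1/2 = 8
z = 8*sqrt(3) + 8i


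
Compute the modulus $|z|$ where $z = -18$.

|z| = sqrt(a^2 + b^2) = sqrt((-18)^2 + 0^2) = sqrt(324) = 18


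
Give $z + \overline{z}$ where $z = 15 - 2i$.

z + conjugate(z) = (a + bi) + (a - bi) = 2a
= 2 * 15 = 30


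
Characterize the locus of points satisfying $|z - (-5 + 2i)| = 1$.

|z - z0| = r describes a circle centered at z0 with radius r
Here z0 = -5 + 2i and r = 1
Locus: Circle centered at (-5, 2) with radius 1


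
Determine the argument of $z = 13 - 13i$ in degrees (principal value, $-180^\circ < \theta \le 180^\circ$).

θ = arctan(b/a) = arctan(-13/13) (quadrant-adjusted) = -45°


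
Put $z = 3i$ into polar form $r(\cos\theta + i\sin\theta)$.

r = |z| = sqrt(a^2 + b^2) = sqrt((0)^2 + (3)^2) = sqrt(0 + 9) = sqrt(9) = 3
a = 0 and b > 0, so z lies on the positive imaginary axis: θ = 90°
z = 3(cos 90° + i sin 90°)


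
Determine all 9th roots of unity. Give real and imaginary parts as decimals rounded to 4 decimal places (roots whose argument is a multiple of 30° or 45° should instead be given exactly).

ω_k = e^(2πik/9) = cos(2πk/9) + i sin(2πk/9) for k = 0, 1, ..., 8
Roots: 1, 0.7660 + 0.6428i, 0.1736 + 0.9848i, -1/2 + (sqrt(3)/2)i, -0.9397 + 0.3420i, -0.9397 - 0.3420i, -1/2 - (sqrt(3)/2)i, 0.1736 - 0.9848i, 0.7660 - 0.6428i


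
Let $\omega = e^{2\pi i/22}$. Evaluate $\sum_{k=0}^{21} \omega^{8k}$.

Let ζ = ω^8 = e^(2πi·8/22). Since 22 ∤ 8, ζ ≠ 1.
Sum = Σ_{k=0}^{21} ζ^k = (ζ^22 - 1)/(ζ - 1) = (ω^{8·22} - 1)/(ζ - 1) = (1 - 1)/(ζ - 1) = 0


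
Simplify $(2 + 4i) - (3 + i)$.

(2 - 3) + (4 - 1)i = -1 + 3i


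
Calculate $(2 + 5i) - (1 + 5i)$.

(2 - 1) + (5 - 5)i = 1


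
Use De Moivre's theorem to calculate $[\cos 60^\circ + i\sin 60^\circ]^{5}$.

By De Moivre: z^n = r^n(cos(nθ) + i sin(nθ))
= 1^5(cos(5*60°) + i sin(5*60°))
= 1(cos 300° + i sin 300°)
= 1/2 - (sqrt(3)/2)i


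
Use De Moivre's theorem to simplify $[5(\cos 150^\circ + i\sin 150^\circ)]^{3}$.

By De Moivre: z^n = r^n(cos(nθ) + i sin(nθ))
= 5^3(cos(3*150°) + i sin(3*150°))
= 125(cos 90° + i sin 90°)
= 125i


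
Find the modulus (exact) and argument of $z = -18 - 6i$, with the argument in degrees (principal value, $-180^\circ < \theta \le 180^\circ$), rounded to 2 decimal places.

|z| = sqrt((-18)^2 + (-6)^2) = sqrt(360)
arg(z) = arctan(b/a) = arctan(-6/-18) (quadrant-adjusted) = -161.57°


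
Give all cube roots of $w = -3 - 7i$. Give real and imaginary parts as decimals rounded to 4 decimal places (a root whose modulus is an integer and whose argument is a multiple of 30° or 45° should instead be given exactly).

|w| = sqrt(58) ≈ 7.615773, arg(w) ≈ 246.801409°
Root modulus = sqrt(58)^(1/3) ≈ 1.967454
Root arguments: θ_k = (arg(w) + 360°k)/3 for k = 0, 1, ..., 2
Compute each root as (root modulus)(cos θ_k + i sin θ_k) using full-precision intermediates, then round to 4 decimal places.
Roots: 0.2647 + 1.9496i, -1.8207 - 0.7455i, 1.5560 - 1.2040i


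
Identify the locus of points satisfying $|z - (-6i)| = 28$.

|z - z0| = r describes a circle centered at z0 with radius r
Here z0 = -6i and r = 28
Locus: Circle centered at (0, -6) with radius 28


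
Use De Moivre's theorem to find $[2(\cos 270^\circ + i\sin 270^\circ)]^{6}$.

By De Moivre: z^n = r^n(cos(nθ) + i sin(nθ))
= 2^6(cos(6*270°) + i sin(6*270°))
= 64(cos 180° + i sin 180°)
= -64


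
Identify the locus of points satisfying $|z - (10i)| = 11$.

|z - z0| = r describes a circle centered at z0 with radius r
Here z0 = 10i and r = 11
Locus: Circle centered at (0, 10) with radius 11


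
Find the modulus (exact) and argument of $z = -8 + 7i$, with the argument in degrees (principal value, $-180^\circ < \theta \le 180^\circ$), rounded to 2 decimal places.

|z| = sqrt((-8)^2 + 7^2) = sqrt(113)
arg(z) = arctan(b/a) = arctan(7/-8) (quadrant-adjusted) = 138.81°


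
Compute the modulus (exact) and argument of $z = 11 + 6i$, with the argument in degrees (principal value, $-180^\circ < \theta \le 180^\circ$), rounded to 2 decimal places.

|z| = sqrt(11^2 + 6^2) = sqrt(157)
arg(z) = arctan(b/a) = arctan(6/11) (quadrant-adjusted) = 28.61°


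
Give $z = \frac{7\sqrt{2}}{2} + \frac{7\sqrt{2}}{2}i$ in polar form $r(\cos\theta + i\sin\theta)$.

r = |z| = sqrt(a^2 + b^2) = sqrt((7*sqrt(2)/2)^2 + (7*sqrt(2)/2)^2) = sqrt(49/2 + 49/2) = sqrt(49) = 7
θ = arctan(b/a) = arctan(4.9497/4.9497) (quadrant-adjusted) = 45°
z = 7(cos 45° + i sin 45°)


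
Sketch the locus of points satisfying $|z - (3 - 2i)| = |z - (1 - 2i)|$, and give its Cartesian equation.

|z - z1| = |z - z2| means z is equidistant from z1 and z2,
i.e. the perpendicular bisector of the segment from (3, -2) to (1, -2) (midpoint (2, -2)).
With z = x + yi, square both sides:
(x - 3)^2 + (y - (-2))^2 = (x - 1)^2 + (y - (-2))^2
The x^2 and y^2 terms cancel: -4x + 0y = 5 - 13 = -8
Simplify: x = 2
Locus: Perpendicular bisector of the segment from (3, -2) to (1, -2): the line x = 2


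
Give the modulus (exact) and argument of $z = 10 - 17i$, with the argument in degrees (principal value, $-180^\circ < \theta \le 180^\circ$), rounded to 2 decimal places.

|z| = sqrt(10^2 + (-17)^2) = sqrt(389)
arg(z) = arctan(b/a) = arctan(-17/10) (quadrant-adjusted) = -59.53°


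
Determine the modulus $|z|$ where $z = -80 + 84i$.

|z| = sqrt(a^2 + b^2) = sqrt((-80)^2 + 84^2) = sqrt(13456) = 116


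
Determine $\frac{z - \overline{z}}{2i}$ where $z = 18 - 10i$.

z - conjugate(z) = 2bi
(z - conjugate(z))/(2i) = 2bi/(2i) = b = -10


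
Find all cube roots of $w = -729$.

|w| = 729, arg(w) = 180°
Root modulus = 729^(1/3) = 9
Root arguments: θ_k = (180° + 360°k)/3 for k = 0, 1, ..., 2
Roots: 9/2 + (9*sqrt(3)/2)i, -9, 9/2 - (9*sqrt(3)/2)i


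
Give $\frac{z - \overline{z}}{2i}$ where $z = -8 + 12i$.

z - conjugate(z) = 2bi
(z - conjugate(z))/(2i) = 2bi/(2i) = b = 12


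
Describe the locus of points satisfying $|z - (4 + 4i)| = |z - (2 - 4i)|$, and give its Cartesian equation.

|z - z1| = |z - z2| means z is equidistant from z1 and z2,
i.e. the perpendicular bisector of the segment from (4, 4) to (2, -4) (midpoint (3, 0)).
With z = x + yi, square both sides:
(x - 4)^2 + (y - 4)^2 = (x - 2)^2 + (y - (-4))^2
The x^2 and y^2 terms cancel: -4x + (-16)y = 20 - 32 = -12
Simplify: x + 4y = 3
Locus: Perpendicular bisector of the segment from (4, 4) to (2, -4): the line x + 4y = 3


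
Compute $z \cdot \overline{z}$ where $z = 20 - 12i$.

z * conjugate(z) = |z|^2 = a^2 + b^2
= 20^2 + (-12)^2 = 544


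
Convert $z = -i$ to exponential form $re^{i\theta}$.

r = |z| = sqrt((0)^2 + (-1)^2) = sqrt(0 + 1) = sqrt(1) = 1
a = 0 and b < 0, so z lies on the negative imaginary axis: θ = -90° = -π/2
z = 1e^(-i*π/2)


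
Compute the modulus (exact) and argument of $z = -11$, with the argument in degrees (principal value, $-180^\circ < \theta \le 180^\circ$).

|z| = sqrt((-11)^2 + 0^2) = 11
b = 0 and a < 0, so z lies on the negative real axis: arg(z) = 180°


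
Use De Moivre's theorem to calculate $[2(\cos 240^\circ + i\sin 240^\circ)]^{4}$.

By De Moivre: z^n = r^n(cos(nθ) + i sin(nθ))
= 2^4(cos(4*240°) + i sin(4*240°))
= 16(cos 240° + i sin 240°)
= -8 - 8*sqrt(3)i


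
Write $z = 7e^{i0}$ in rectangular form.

a = r cos θ = 7 * 1 = 7
b = r sin θ = 7 * 0 = 0
z = 7


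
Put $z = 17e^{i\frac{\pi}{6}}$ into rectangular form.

a = r cos θ = 17 * sqrt(3)/2 = 17*sqrt(3)/2
b = r sin θ = 17 * 1/2 = 17/2
z = 17*sqrt(3)/2 + (17/2)i


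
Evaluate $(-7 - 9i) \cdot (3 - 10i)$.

(a1*a2 - b1*b2) + (a1*b2 + b1*a2)i
= (-21 - 90) + (70 + (-27))i
= -111 + 43i


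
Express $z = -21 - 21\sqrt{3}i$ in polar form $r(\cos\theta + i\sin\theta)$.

r = |z| = sqrt(a^2 + b^2) = sqrt((-21)^2 + (-21*sqrt(3))^2) = sqrt(441 + 1323) = sqrt(1764) = 42
θ = arctan(b/a) = arctan(-36.3731/-21) (quadrant-adjusted) = 240°
z = 42(cos 240° + i sin 240°)


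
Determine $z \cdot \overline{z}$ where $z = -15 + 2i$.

z * conjugate(z) = |z|^2 = a^2 + b^2
= (-15)^2 + 2^2 = 229


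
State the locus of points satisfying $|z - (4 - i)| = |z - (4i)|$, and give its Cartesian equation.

|z - z1| = |z - z2| means z is equidistant from z1 and z2,
i.e. the perpendicular bisector of the segment from (4, -1) to (0, 4) (midpoint (2, 3/2)).
With z = x + yi, square both sides:
(x - 4)^2 + (y - (-1))^2 = (x - 0)^2 + (y - 4)^2
The x^2 and y^2 terms cancel: -8x + 10y = 16 - 17 = -1
Simplify: 8x - 10y = 1
Locus: Perpendicular bisector of the segment from (4, -1) to (0, 4): the line 8x - 10y = 1


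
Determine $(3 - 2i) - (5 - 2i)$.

(3 - 5) + (-2 - (-2))i = -2


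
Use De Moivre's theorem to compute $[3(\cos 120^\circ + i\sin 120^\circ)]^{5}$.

By De Moivre: z^n = r^n(cos(nθ) + i sin(nθ))
= 3^5(cos(5*120°) + i sin(5*120°))
= 243(cos 240° + i sin 240°)
= -243/2 - (243*sqrt(3)/2)i


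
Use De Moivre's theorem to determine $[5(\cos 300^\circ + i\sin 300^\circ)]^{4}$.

By De Moivre: z^n = r^n(cos(nθ) + i sin(nθ))
= 5^4(cos(4*300°) + i sin(4*300°))
= 625(cos 120° + i sin 120°)
= -625/2 + (625*sqrt(3)/2)i


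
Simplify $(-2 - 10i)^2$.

(a + bi)^2 = a^2 - b^2 + 2abi
= (-2)^2 - (-10)^2 + 2*(-2)*(-10)i
= -96 + 40i


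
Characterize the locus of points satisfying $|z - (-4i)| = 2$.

|z - z0| = r describes a circle centered at z0 with radius r
Here z0 = -4i and r = 2
Locus: Circle centered at (0, -4) with radius 2


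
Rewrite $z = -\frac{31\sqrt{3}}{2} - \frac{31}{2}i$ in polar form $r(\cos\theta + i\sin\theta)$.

r = |z| = sqrt(a^2 + b^2) = sqrt((-31*sqrt(3)/2)^2 + (-31/2)^2) = sqrt(2883/4 + 961/4) = sqrt(961) = 31
θ = arctan(b/a) = arctan(-15.5/-26.8468) (quadrant-adjusted) = 210°
z = 31(cos 210° + i sin 210°)


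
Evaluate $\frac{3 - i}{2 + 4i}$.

Multiply numerator and denominator by conjugate (2 - 4i):
= (3 - i)(2 - 4i) / (2^2 + 4^2)
= (2 - 14i) / 20
Divide through by 2: (1 - 7i) / 10
= 1/10 - (7/10)i


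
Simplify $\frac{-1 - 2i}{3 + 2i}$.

Multiply numerator and denominator by conjugate (3 - 2i):
= (-1 - 2i)(3 - 2i) / (3^2 + 2^2)
= (-7 - 4i) / 13
= -7/13 - (4/13)i


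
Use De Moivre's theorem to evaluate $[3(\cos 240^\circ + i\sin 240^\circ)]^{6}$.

By De Moivre: z^n = r^n(cos(nθ) + i sin(nθ))
= 3^6(cos(6*240°) + i sin(6*240°))
= 729(cos 0° + i sin 0°)
= 729


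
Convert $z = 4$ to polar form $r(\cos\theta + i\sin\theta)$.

r = |z| = sqrt(a^2 + b^2) = sqrt((4)^2 + (0)^2) = sqrt(16 + 0) = sqrt(16) = 4
b = 0 and a > 0, so z lies on the positive real axis: θ = 0°
z = 4(cos 0° + i sin 0°)


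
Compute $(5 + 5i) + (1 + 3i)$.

(5 + 1) + (5 + 3)i = 6 + 8i


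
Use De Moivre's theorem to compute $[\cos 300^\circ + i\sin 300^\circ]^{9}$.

By De Moivre: z^n = r^n(cos(nθ) + i sin(nθ))
= 1^9(cos(9*300°) + i sin(9*300°))
= 1(cos 180° + i sin 180°)
= -1


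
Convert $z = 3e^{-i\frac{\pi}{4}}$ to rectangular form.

a = r cos θ = 3 * sqrt(2)/2 = 3*sqrt(2)/2
b = r sin θ = 3 * -sqrt(2)/2 = -3*sqrt(2)/2
z = 3*sqrt(2)/2 - (3*sqrt(2)/2)i


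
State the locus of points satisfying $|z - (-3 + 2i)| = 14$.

|z - z0| = r describes a circle centered at z0 with radius r
Here z0 = -3 + 2i and r = 14
Locus: Circle centered at (-3, 2) with radius 14


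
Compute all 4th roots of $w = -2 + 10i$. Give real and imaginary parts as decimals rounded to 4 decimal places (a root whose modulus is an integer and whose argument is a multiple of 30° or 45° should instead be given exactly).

|w| = sqrt(104) ≈ 10.198039, arg(w) ≈ 101.309932°
Root modulus = sqrt(104)^(1/4) ≈ 1.787019
Root arguments: θ_k = (arg(w) + 360°k)/4 for k = 0, 1, ..., 3
Compute each root as (root modulus)(cos θ_k + i sin θ_k) using full-precision intermediates, then round to 4 decimal places.
Roots: 1.6152 + 0.7645i, -0.7645 + 1.6152i, -1.6152 - 0.7645i, 0.7645 - 1.6152i


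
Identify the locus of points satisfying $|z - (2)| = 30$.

|z - z0| = r describes a circle centered at z0 with radius r
Here z0 = 2 and r = 30
Locus: Circle centered at (2, 0) with radius 30


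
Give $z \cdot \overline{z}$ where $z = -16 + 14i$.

z * conjugate(z) = |z|^2 = a^2 + b^2
= (-16)^2 + 14^2 = 452


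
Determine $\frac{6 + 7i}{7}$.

Divisor is real, so divide each part by 7:
= 6/7 + i


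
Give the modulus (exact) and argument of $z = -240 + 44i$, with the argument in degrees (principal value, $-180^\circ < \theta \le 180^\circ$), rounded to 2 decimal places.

|z| = sqrt((-240)^2 + 44^2) = 244
arg(z) = arctan(b/a) = arctan(44/-240) (quadrant-adjusted) = 169.61°


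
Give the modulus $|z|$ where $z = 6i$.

|z| = sqrt(a^2 + b^2) = sqrt(0^2 + 6^2) = sqrt(36) = 6


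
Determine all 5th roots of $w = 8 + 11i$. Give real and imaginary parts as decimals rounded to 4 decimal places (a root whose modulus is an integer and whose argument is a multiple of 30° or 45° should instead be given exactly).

|w| = sqrt(185) ≈ 13.601471, arg(w) ≈ 53.972627°
Root modulus = sqrt(185)^(1/5) ≈ 1.685455
Root arguments: θ_k = (arg(w) + 360°k)/5 for k = 0, 1, ..., 4
Compute each root as (root modulus)(cos θ_k + i sin θ_k) using full-precision intermediates, then round to 4 decimal places.
Roots: 1.6556 + 0.3157i, 0.2114 + 1.6721i, -1.5250 + 0.7178i, -1.1539 - 1.2285i, 0.8118 - 1.4771i


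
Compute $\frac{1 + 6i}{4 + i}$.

Multiply numerator and denominator by conjugate (4 - i):
= (1 + 6i)(4 - i) / (4^2 + 1^2)
= (10 + 23i) / 17
= 10/17 + (23/17)i


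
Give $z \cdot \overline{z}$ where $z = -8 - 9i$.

z * conjugate(z) = |z|^2 = a^2 + b^2
= (-8)^2 + (-9)^2 = 145


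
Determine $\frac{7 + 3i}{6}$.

Divisor is real, so divide each part by 6:
= 7/6 + (1/2)i


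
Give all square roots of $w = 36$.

|w| = 36, arg(w) = 0°
Root modulus = 36^(1/2) = 6
Root arguments: θ_k = (0° + 360°k)/2 for k = 0, 1, ..., 1
Roots: 6, -6


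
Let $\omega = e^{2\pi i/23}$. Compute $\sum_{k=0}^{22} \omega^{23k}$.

Since 23 divides 23, ω^23 = (ω^23)^1 = 1^1 = 1, so every term is 1.
Sum = 23 · 1 = 23


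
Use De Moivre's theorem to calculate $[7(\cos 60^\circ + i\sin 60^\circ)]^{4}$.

By De Moivre: z^n = r^n(cos(nθ) + i sin(nθ))
= 7^4(cos(4*60°) + i sin(4*60°))
= 2401(cos 240° + i sin 240°)
= -2401/2 - (2401*sqrt(3)/2)i


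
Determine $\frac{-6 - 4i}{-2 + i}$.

Multiply numerator and denominator by conjugate (-2 - i):
= (-6 - 4i)(-2 - i) / ((-2)^2 + 1^2)
= (8 + 14i) / 5
= 8/5 + (14/5)i


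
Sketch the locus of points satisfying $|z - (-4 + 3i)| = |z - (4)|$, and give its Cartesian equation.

|z - z1| = |z - z2| means z is equidistant from z1 and z2,
i.e. the perpendicular bisector of the segment from (-4, 3) to (4, 0) (midpoint (0, 3/2)).
With z = x + yi, square both sides:
(x - (-4))^2 + (y - 3)^2 = (x - 4)^2 + (y - 0)^2
The x^2 and y^2 terms cancel: 16x + (-6)y = 16 - 25 = -9
Simplify: 16x - 6y = -9
Locus: Perpendicular bisector of the segment from (-4, 3) to (4, 0): the line 16x - 6y = -9


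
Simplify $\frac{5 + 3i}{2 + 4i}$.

Multiply numerator and denominator by conjugate (2 - 4i):
= (5 + 3i)(2 - 4i) / (2^2 + 4^2)
= (22 - 14i) / 20
Divide through by 2: (11 - 7i) / 10
= 11/10 - (7/10)i


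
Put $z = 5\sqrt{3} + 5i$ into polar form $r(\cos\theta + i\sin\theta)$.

r = |z| = sqrt(a^2 + b^2) = sqrt((5*sqrt(3))^2 + (5)^2) = sqrt(75 + 25) = sqrt(100) = 10
θ = arctan(b/a) = arctan(5/8.6603) (quadrant-adjusted) = 30°
z = 10(cos 30° + i sin 30°)


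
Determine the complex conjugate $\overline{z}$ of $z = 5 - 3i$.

If z = a + bi, then conjugate(z) = a - bi
conjugate(5 - 3i) = 5 + 3i


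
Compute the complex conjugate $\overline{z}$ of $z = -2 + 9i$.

If z = a + bi, then conjugate(z) = a - bi
conjugate(-2 + 9i) = -2 - 9i


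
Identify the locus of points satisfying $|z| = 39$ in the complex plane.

|z| = 39 means sqrt(x^2 + y^2) = 39
This is a circle of radius 39 centered at the origin


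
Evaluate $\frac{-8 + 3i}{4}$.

Divisor is real, so divide each part by 4:
= -2 + (3/4)i


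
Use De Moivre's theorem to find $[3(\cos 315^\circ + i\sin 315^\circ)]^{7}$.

By De Moivre: z^n = r^n(cos(nθ) + i sin(nθ))
= 3^7(cos(7*315°) + i sin(7*315°))
= 2187(cos 45° + i sin 45°)
= 2187*sqrt(2)/2 + (2187*sqrt(2)/2)i


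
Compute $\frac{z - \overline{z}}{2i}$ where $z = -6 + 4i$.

z - conjugate(z) = 2bi
(z - conjugate(z))/(2i) = 2bi/(2i) = b = 4


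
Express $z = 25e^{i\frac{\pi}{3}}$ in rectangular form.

a = r cos θ = 25 * 1/2 = 25/2
b = r sin θ = 25 * sqrt(3)/2 = 25*sqrt(3)/2
z = 25/2 + (25*sqrt(3)/2)i


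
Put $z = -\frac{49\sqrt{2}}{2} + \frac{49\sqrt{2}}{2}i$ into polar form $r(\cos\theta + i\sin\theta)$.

r = |z| = sqrt(a^2 + b^2) = sqrt((-49*sqrt(2)/2)^2 + (49*sqrt(2)/2)^2) = sqrt(2401/2 + 2401/2) = sqrt(2401) = 49
θ = arctan(b/a) = arctan(34.6482/-34.6482) (quadrant-adjusted) = 135°
z = 49(cos 135° + i sin 135°)


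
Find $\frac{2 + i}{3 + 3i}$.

Multiply numerator and denominator by conjugate (3 - 3i):
= (2 + i)(3 - 3i) / (3^2 + 3^2)
= (9 - 3i) / 18
Divide through by 3: (3 - i) / 6
= 1/2 - (1/6)i


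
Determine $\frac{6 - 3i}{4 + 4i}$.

Multiply numerator and denominator by conjugate (4 - 4i):
= (6 - 3i)(4 - 4i) / (4^2 + 4^2)
= (12 - 36i) / 32
Divide through by 4: (3 - 9i) / 8
= 3/8 - (9/8)i


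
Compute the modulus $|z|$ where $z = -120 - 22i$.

|z| = sqrt(a^2 + b^2) = sqrt((-120)^2 + (-22)^2) = sqrt(14884) = 122


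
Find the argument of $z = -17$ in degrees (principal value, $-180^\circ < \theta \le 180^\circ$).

b = 0 and a < 0, so z lies on the negative real axis: θ = 180°


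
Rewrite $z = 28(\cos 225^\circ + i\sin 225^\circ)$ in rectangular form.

a = r cos θ = 28 * -sqrt(2)/2 = -14*sqrt(2)
b = r sin θ = 28 * -sqrt(2)/2 = -14*sqrt(2)
z = -14*sqrt(2) - 14*sqrt(2)i


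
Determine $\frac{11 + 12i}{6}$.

Divisor is real, so divide each part by 6:
= 11/6 + 2i


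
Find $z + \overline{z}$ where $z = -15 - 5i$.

z + conjugate(z) = (a + bi) + (a - bi) = 2a
= 2 * (-15) = -30


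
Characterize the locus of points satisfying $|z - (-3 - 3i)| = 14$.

|z - z0| = r describes a circle centered at z0 with radius r
Here z0 = -3 - 3i and r = 14
Locus: Circle centered at (-3, -3) with radius 14


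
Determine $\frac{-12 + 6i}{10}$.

Divisor is real, so divide each part by 10:
= -6/5 + (3/5)i


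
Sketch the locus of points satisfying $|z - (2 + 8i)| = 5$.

|z - z0| = r describes a circle centered at z0 with radius r
Here z0 = 2 + 8i and r = 5
Locus: Circle centered at (2, 8) with radius 5


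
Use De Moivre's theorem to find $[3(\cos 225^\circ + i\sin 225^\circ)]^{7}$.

By De Moivre: z^n = r^n(cos(nθ) + i sin(nθ))
= 3^7(cos(7*225°) + i sin(7*225°))
= 2187(cos 135° + i sin 135°)
= -2187*sqrt(2)/2 + (2187*sqrt(2)/2)i


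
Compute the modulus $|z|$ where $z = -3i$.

|z| = sqrt(a^2 + b^2) = sqrt(0^2 + (-3)^2) = sqrt(9) = 3


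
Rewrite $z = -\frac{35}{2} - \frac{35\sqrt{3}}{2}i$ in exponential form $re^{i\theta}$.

r = |z| = sqrt((-35/2)^2 + (-35*sqrt(3)/2)^2) = sqrt(1225/4 + 3675/4) = sqrt(1225) = 35
θ = arctan(b/a) = arctan(-30.3109/-17.5) (quadrant-adjusted) = -120° = -2π/3
z = 35e^(-i*2π/3)


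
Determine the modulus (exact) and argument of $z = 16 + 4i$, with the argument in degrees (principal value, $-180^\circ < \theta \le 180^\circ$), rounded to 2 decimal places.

|z| = sqrt(16^2 + 4^2) = sqrt(272)
arg(z) = arctan(b/a) = arctan(4/16) (quadrant-adjusted) = 14.04°


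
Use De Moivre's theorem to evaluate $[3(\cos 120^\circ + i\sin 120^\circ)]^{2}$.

By De Moivre: z^n = r^n(cos(nθ) + i sin(nθ))
= 3^2(cos(2*120°) + i sin(2*120°))
= 9(cos 240° + i sin 240°)
= -9/2 - (9*sqrt(3)/2)i


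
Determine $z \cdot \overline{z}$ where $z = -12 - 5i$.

z * conjugate(z) = |z|^2 = a^2 + b^2
= (-12)^2 + (-5)^2 = 169


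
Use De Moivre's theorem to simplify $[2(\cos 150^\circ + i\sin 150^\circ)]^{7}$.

By De Moivre: z^n = r^n(cos(nθ) + i sin(nθ))
= 2^7(cos(7*150°) + i sin(7*150°))
= 128(cos 330° + i sin 330°)
= 64*sqrt(3) - 64i


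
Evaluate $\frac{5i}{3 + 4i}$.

Multiply numerator and denominator by conjugate (3 - 4i):
= (5i)(3 - 4i) / (3^2 + 4^2)
= (20 + 15i) / 25
Divide through by 5: (4 + 3i) / 5
= 4/5 + (3/5)i


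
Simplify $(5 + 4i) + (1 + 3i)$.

(5 + 1) + (4 + 3)i = 6 + 7i


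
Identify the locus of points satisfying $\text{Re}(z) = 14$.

Re(z) = x where z = x + yi; the equation x = 14 is satisfied by all points with that x-coordinate
Locus: Vertical line x = 14


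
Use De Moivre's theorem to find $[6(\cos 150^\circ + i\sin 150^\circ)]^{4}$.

By De Moivre: z^n = r^n(cos(nθ) + i sin(nθ))
= 6^4(cos(4*150°) + i sin(4*150°))
= 1296(cos 240° + i sin 240°)
= -648 - 648*sqrt(3)i


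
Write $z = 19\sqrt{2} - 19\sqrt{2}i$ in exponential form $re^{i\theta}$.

r = |z| = sqrt((19*sqrt(2))^2 + (-19*sqrt(2))^2) = sqrt(722 + 722) = sqrt(1444) = 38
θ = arctan(b/a) = arctan(-26.8701/26.8701) (quadrant-adjusted) = -45° = -π/4
z = 38e^(-i*π/4)


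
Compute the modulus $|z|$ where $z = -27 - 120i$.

|z| = sqrt(a^2 + b^2) = sqrt((-27)^2 + (-120)^2) = sqrt(15129) = 123


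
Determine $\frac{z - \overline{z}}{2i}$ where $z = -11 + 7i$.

z - conjugate(z) = 2bi
(z - conjugate(z))/(2i) = 2bi/(2i) = b = 7


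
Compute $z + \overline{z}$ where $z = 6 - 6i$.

z + conjugate(z) = (a + bi) + (a - bi) = 2a
= 2 * 6 = 12


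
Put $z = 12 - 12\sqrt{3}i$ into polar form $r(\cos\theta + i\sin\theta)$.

r = |z| = sqrt(a^2 + b^2) = sqrt((12)^2 + (-12*sqrt(3))^2) = sqrt(144 + 432) = sqrt(576) = 24
θ = arctan(b/a) = arctan(-20.7846/12) (quadrant-adjusted) = 300°
z = 24(cos 300° + i sin 300°)


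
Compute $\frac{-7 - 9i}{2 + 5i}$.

Multiply numerator and denominator by conjugate (2 - 5i):
= (-7 - 9i)(2 - 5i) / (2^2 + 5^2)
= (-59 + 17i) / 29
= -59/29 + (17/29)i


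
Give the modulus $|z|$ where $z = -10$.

|z| = sqrt(a^2 + b^2) = sqrt((-10)^2 + 0^2) = sqrt(100) = 10


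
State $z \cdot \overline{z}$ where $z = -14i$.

z * conjugate(z) = |z|^2 = a^2 + b^2
= 0^2 + (-14)^2 = 196


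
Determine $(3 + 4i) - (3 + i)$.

(3 - 3) + (4 - 1)i = 3i


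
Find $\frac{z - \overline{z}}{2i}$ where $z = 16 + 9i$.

z - conjugate(z) = 2bi
(z - conjugate(z))/(2i) = 2bi/(2i) = b = 9


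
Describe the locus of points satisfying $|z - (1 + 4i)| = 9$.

|z - z0| = r describes a circle centered at z0 with radius r
Here z0 = 1 + 4i and r = 9
Locus: Circle centered at (1, 4) with radius 9


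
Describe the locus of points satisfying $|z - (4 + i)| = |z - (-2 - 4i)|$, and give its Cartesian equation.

|z - z1| = |z - z2| means z is equidistant from z1 and z2,
i.e. the perpendicular bisector of the segment from (4, 1) to (-2, -4) (midpoint (1, -3/2)).
With z = x + yi, square both sides:
(x - 4)^2 + (y - 1)^2 = (x - (-2))^2 + (y - (-4))^2
The x^2 and y^2 terms cancel: -12x + (-10)y = 20 - 17 = 3
Simplify: 12x + 10y = -3
Locus: Perpendicular bisector of the segment from (4, 1) to (-2, -4): the line 12x + 10y = -3


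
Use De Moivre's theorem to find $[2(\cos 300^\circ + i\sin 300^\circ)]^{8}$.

By De Moivre: z^n = r^n(cos(nθ) + i sin(nθ))
= 2^8(cos(8*300°) + i sin(8*300°))
= 256(cos 240° + i sin 240°)
= -128 - 128*sqrt(3)i


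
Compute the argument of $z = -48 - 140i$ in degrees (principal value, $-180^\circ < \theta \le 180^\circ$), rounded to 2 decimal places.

θ = arctan(b/a) = arctan(-140/-48) (quadrant-adjusted) = -108.92°


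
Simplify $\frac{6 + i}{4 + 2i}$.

Multiply numerator and denominator by conjugate (4 - 2i):
= (6 + i)(4 - 2i) / (4^2 + 2^2)
= (26 - 8i) / 20
Divide through by 2: (13 - 4i) / 10
= 13/10 - (2/5)i


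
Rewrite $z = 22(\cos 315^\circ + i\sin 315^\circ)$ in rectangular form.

a = r cos θ = 22 * sqrt(2)/2 = 11*sqrt(2)
b = r sin θ = 22 * -sqrt(2)/2 = -11*sqrt(2)
z = 11*sqrt(2) - 11*sqrt(2)i


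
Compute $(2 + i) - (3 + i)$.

(2 - 3) + (1 - 1)i = -1


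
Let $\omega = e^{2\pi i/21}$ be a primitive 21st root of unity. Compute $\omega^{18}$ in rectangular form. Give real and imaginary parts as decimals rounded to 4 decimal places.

ω^18 = e^(2πi·18/21) = e^(i·12π/7)
= cos(12π/7) + i sin(12π/7)
= 0.6235 - 0.7818i


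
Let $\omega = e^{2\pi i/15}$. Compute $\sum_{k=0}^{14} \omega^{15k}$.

Since 15 divides 15, ω^15 = (ω^15)^1 = 1^1 = 1, so every term is 1.
Sum = 15 · 1 = 15


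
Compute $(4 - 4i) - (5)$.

(4 - 5) + (-4 - 0)i = -1 - 4i


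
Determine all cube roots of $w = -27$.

|w| = 27, arg(w) = 180°
Root modulus = 27^(1/3) = 3
Root arguments: θ_k = (180° + 360°k)/3 for k = 0, 1, ..., 2
Roots: 3/2 + (3*sqrt(3)/2)i, -3, 3/2 - (3*sqrt(3)/2)i


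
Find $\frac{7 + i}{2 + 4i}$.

Multiply numerator and denominator by conjugate (2 - 4i):
= (7 + i)(2 - 4i) / (2^2 + 4^2)
= (18 - 26i) / 20
Divide through by 2: (9 - 13i) / 10
= 9/10 - (13/10)i


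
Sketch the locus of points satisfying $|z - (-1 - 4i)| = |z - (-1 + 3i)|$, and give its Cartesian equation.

|z - z1| = |z - z2| means z is equidistant from z1 and z2,
i.e. the perpendicular bisector of the segment from (-1, -4) to (-1, 3) (midpoint (-1, -1/2)).
With z = x + yi, square both sides:
(x - (-1))^2 + (y - (-4))^2 = (x - (-1))^2 + (y - 3)^2
The x^2 and y^2 terms cancel: 0x + 14y = 10 - 17 = -7
Simplify: y = -1/2
Locus: Perpendicular bisector of the segment from (-1, -4) to (-1, 3): the line y = -1/2


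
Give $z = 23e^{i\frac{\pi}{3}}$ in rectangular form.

a = r cos θ = 23 * 1/2 = 23/2
b = r sin θ = 23 * sqrt(3)/2 = 23*sqrt(3)/2
z = 23/2 + (23*sqrt(3)/2)i


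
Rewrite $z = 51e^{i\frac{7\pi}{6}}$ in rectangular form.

a = r cos θ = 51 * -sqrt(3)/2 = -51*sqrt(3)/2
b = r sin θ = 51 * -1/2 = -51/2
z = -51*sqrt(3)/2 - (51/2)i


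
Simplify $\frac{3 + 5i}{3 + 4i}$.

Multiply numerator and denominator by conjugate (3 - 4i):
= (3 + 5i)(3 - 4i) / (3^2 + 4^2)
= (29 + 3i) / 25
= 29/25 + (3/25)i


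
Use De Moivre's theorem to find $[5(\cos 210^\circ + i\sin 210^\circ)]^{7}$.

By De Moivre: z^n = r^n(cos(nθ) + i sin(nθ))
= 5^7(cos(7*210°) + i sin(7*210°))
= 78125(cos 30° + i sin 30°)
= 78125*sqrt(3)/2 + (78125/2)i


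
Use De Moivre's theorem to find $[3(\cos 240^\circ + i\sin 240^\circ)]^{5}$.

By De Moivre: z^n = r^n(cos(nθ) + i sin(nθ))
= 3^5(cos(5*240°) + i sin(5*240°))
= 243(cos 120° + i sin 120°)
= -243/2 + (243*sqrt(3)/2)i


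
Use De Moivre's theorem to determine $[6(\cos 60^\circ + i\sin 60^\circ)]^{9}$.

By De Moivre: z^n = r^n(cos(nθ) + i sin(nθ))
= 6^9(cos(9*60°) + i sin(9*60°))
= 10077696(cos 180° + i sin 180°)
= -10077696


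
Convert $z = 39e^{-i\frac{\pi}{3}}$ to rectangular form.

a = r cos θ = 39 * 1/2 = 39/2
b = r sin θ = 39 * -sqrt(3)/2 = -39*sqrt(3)/2
z = 39/2 - (39*sqrt(3)/2)i


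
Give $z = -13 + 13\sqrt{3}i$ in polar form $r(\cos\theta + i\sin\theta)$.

r = |z| = sqrt(a^2 + b^2) = sqrt((-13)^2 + (13*sqrt(3))^2) = sqrt(169 + 507) = sqrt(676) = 26
θ = arctan(b/a) = arctan(22.5167/-13) (quadrant-adjusted) = 120°
z = 26(cos 120° + i sin 120°)


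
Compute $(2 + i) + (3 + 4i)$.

(2 + 3) + (1 + 4)i = 5 + 5i


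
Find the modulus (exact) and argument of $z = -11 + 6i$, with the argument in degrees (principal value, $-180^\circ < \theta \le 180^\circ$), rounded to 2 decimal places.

|z| = sqrt((-11)^2 + 6^2) = sqrt(157)
arg(z) = arctan(b/a) = arctan(6/-11) (quadrant-adjusted) = 151.39°


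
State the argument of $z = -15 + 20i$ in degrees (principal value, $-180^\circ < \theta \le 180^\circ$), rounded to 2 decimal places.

θ = arctan(b/a) = arctan(20/-15) (quadrant-adjusted) = 126.87°


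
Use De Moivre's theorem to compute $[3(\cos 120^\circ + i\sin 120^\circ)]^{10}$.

By De Moivre: z^n = r^n(cos(nθ) + i sin(nθ))
= 3^10(cos(10*120°) + i sin(10*120°))
= 59049(cos 120° + i sin 120°)
= -59049/2 + (59049*sqrt(3)/2)i


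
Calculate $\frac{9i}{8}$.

Divisor is real, so divide each part by 8:
= 0 + (9/8)i


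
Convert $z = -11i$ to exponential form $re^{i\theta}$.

r = |z| = sqrt((0)^2 + (-11)^2) = sqrt(0 + 121) = sqrt(121) = 11
a = 0 and b < 0, so z lies on the negative imaginary axis: θ = -90° = -π/2
z = 11e^(-i*π/2)


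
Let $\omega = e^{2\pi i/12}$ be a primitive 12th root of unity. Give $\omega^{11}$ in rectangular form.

ω^11 = e^(2πi·11/12) = e^(i·11π/6)
= cos(11π/6) + i sin(11π/6)
= sqrt(3)/2 - (1/2)i


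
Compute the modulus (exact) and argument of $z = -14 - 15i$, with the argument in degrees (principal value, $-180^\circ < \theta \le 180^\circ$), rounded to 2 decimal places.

|z| = sqrt((-14)^2 + (-15)^2) = sqrt(421)
arg(z) = arctan(b/a) = arctan(-15/-14) (quadrant-adjusted) = -133.03°


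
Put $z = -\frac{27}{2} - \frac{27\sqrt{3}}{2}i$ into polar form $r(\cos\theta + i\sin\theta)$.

r = |z| = sqrt(a^2 + b^2) = sqrt((-27/2)^2 + (-27*sqrt(3)/2)^2) = sqrt(729/4 + 2187/4) = sqrt(729) = 27
θ = arctan(b/a) = arctan(-23.3827/-13.5) (quadrant-adjusted) = 240°
z = 27(cos 240° + i sin 240°)


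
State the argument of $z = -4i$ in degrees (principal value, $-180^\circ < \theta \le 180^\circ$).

a = 0 and b < 0, so z lies on the negative imaginary axis: θ = -90°


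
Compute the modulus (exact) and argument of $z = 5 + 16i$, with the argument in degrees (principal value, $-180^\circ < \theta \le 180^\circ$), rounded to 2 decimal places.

|z| = sqrt(5^2 + 16^2) = sqrt(281)
arg(z) = arctan(b/a) = arctan(16/5) (quadrant-adjusted) = 72.65°


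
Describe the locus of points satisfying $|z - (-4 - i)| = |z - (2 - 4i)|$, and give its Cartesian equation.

|z - z1| = |z - z2| means z is equidistant from z1 and z2,
i.e. the perpendicular bisector of the segment from (-4, -1) to (2, -4) (midpoint (-1, -5/2)).
With z = x + yi, square both sides:
(x - (-4))^2 + (y - (-1))^2 = (x - 2)^2 + (y - (-4))^2
The x^2 and y^2 terms cancel: 12x + (-6)y = 20 - 17 = 3
Simplify: 4x - 2y = 1
Locus: Perpendicular bisector of the segment from (-4, -1) to (2, -4): the line 4x - 2y = 1


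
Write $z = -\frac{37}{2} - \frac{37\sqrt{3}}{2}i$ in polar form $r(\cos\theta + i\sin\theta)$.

r = |z| = sqrt(a^2 + b^2) = sqrt((-37/2)^2 + (-37*sqrt(3)/2)^2) = sqrt(1369/4 + 4107/4) = sqrt(1369) = 37
θ = arctan(b/a) = arctan(-32.0429/-18.5) (quadrant-adjusted) = 240°
z = 37(cos 240° + i sin 240°)


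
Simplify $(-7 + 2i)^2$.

(a + bi)^2 = a^2 - b^2 + 2abi
= (-7)^2 - 2^2 + 2*(-7)*2i
= 45 - 28i


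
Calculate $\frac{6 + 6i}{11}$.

Divisor is real, so divide each part by 11:
= 6/11 + (6/11)i


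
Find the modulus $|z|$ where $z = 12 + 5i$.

|z| = sqrt(a^2 + b^2) = sqrt(12^2 + 5^2) = sqrt(169) = 13


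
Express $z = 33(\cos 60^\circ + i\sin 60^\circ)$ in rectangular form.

a = r cos θ = 33 * 1/2 = 33/2
b = r sin θ = 33 * sqrt(3)/2 = 33*sqrt(3)/2
z = 33/2 + (33*sqrt(3)/2)i


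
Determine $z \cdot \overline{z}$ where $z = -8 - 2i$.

z * conjugate(z) = |z|^2 = a^2 + b^2
= (-8)^2 + (-2)^2 = 68


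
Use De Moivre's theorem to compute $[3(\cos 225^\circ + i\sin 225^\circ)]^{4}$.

By De Moivre: z^n = r^n(cos(nθ) + i sin(nθ))
= 3^4(cos(4*225°) + i sin(4*225°))
= 81(cos 180° + i sin 180°)
= -81


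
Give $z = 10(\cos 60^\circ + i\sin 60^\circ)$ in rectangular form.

a = r cos θ = 10 * 1/2 = 5
b = r sin θ = 10 * sqrt(3)/2 = 5*sqrt(3)
z = 5 + 5*sqrt(3)i


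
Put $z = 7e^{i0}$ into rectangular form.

a = r cos θ = 7 * 1 = 7
b = r sin θ = 7 * 0 = 0
z = 7


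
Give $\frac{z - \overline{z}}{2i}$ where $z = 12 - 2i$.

z - conjugate(z) = 2bi
(z - conjugate(z))/(2i) = 2bi/(2i) = b = -2


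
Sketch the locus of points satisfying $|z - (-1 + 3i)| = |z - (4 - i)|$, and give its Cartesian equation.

|z - z1| = |z - z2| means z is equidistant from z1 and z2,
i.e. the perpendicular bisector of the segment from (-1, 3) to (4, -1) (midpoint (3/2, 1)).
With z = x + yi, square both sides:
(x - (-1))^2 + (y - 3)^2 = (x - 4)^2 + (y - (-1))^2
The x^2 and y^2 terms cancel: 10x + (-8)y = 17 - 10 = 7
Simplify: 10x - 8y = 7
Locus: Perpendicular bisector of the segment from (-1, 3) to (4, -1): the line 10x - 8y = 7


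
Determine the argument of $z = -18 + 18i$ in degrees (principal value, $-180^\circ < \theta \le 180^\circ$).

θ = arctan(b/a) = arctan(18/-18) (quadrant-adjusted) = 135°


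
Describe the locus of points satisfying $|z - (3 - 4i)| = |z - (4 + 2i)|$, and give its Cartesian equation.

|z - z1| = |z - z2| means z is equidistant from z1 and z2,
i.e. the perpendicular bisector of the segment from (3, -4) to (4, 2) (midpoint (7/2, -1)).
With z = x + yi, square both sides:
(x - 3)^2 + (y - (-4))^2 = (x - 4)^2 + (y - 2)^2
The x^2 and y^2 terms cancel: 2x + 12y = 20 - 25 = -5
Simplify: 2x + 12y = -5
Locus: Perpendicular bisector of the segment from (3, -4) to (4, 2): the line 2x + 12y = -5


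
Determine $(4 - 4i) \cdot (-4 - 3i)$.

(a1*a2 - b1*b2) + (a1*b2 + b1*a2)i
= (-16 - 12) + (-12 + 16)i
= -28 + 4i


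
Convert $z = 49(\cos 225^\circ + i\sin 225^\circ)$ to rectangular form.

a = r cos θ = 49 * -sqrt(2)/2 = -49*sqrt(2)/2
b = r sin θ = 49 * -sqrt(2)/2 = -49*sqrt(2)/2
z = -49*sqrt(2)/2 - (49*sqrt(2)/2)i


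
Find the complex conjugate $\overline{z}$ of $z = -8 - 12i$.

If z = a + bi, then conjugate(z) = a - bi
conjugate(-8 - 12i) = -8 + 12i


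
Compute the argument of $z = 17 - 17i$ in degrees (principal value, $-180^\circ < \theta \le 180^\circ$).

θ = arctan(b/a) = arctan(-17/17) (quadrant-adjusted) = -45°


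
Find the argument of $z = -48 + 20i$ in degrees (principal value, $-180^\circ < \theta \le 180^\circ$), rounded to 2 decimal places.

θ = arctan(b/a) = arctan(20/-48) (quadrant-adjusted) = 157.38°


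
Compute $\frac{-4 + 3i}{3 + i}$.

Multiply numerator and denominator by conjugate (3 - i):
= (-4 + 3i)(3 - i) / (3^2 + 1^2)
= (-9 + 13i) / 10
= -9/10 + (13/10)i


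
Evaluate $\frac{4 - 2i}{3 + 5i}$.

Multiply numerator and denominator by conjugate (3 - 5i):
= (4 - 2i)(3 - 5i) / (3^2 + 5^2)
= (2 - 26i) / 34
Divide through by 2: (1 - 13i) / 17
= 1/17 - (13/17)i


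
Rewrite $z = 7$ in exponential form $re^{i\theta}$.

r = |z| = sqrt((7)^2 + (0)^2) = sqrt(49 + 0) = sqrt(49) = 7
b = 0 and a > 0, so z lies on the positive real axis: θ = 0
z = 7e^(i*0) = 7


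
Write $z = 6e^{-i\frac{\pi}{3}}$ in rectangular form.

a = r cos θ = 6 * 1/2 = 3
b = r sin θ = 6 * -sqrt(3)/2 = -3*sqrt(3)
z = 3 - 3*sqrt(3)i


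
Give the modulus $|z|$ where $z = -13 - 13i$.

|z| = sqrt(a^2 + b^2) = sqrt((-13)^2 + (-13)^2) = sqrt(338) = sqrt(338)


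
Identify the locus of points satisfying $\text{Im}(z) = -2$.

Im(z) = y where z = x + yi; the equation y = -2 is satisfied by all points with that y-coordinate
Locus: Horizontal line y = -2


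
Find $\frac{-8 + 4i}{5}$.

Divisor is real, so divide each part by 5:
= -8/5 + (4/5)i


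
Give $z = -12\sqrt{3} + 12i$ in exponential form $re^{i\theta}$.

r = |z| = sqrt((-12*sqrt(3))^2 + (12)^2) = sqrt(432 + 144) = sqrt(576) = 24
θ = arctan(b/a) = arctan(12/-20.7846) (quadrant-adjusted) = 150° = 5π/6
z = 24e^(i*5π/6)


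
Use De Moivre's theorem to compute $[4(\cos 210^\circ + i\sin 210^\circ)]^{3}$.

By De Moivre: z^n = r^n(cos(nθ) + i sin(nθ))
= 4^3(cos(3*210°) + i sin(3*210°))
= 64(cos 270° + i sin 270°)
= -64i


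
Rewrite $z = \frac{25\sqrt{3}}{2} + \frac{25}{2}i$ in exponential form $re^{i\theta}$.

r = |z| = sqrt((25*sqrt(3)/2)^2 + (25/2)^2) = sqrt(1875/4 + 625/4) = sqrt(625) = 25
θ = arctan(b/a) = arctan(12.5/21.6506) (quadrant-adjusted) = 30° = π/6
z = 25e^(i*π/6)


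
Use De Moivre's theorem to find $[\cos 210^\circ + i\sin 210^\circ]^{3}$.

By De Moivre: z^n = r^n(cos(nθ) + i sin(nθ))
= 1^3(cos(3*210°) + i sin(3*210°))
= 1(cos 270° + i sin 270°)
= -i


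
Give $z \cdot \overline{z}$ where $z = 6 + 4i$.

z * conjugate(z) = |z|^2 = a^2 + b^2
= 6^2 + 4^2 = 52


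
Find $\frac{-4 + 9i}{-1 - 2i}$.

Multiply numerator and denominator by conjugate (-1 + 2i):
= (-4 + 9i)(-1 + 2i) / ((-1)^2 + (-2)^2)
= (-14 - 17i) / 5
= -14/5 - (17/5)i


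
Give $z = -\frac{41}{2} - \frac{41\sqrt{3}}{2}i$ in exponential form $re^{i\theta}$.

r = |z| = sqrt((-41/2)^2 + (-41*sqrt(3)/2)^2) = sqrt(1681/4 + 5043/4) = sqrt(1681) = 41
θ = arctan(b/a) = arctan(-35.507/-20.5) (quadrant-adjusted) = 240° = 4π/3
z = 41e^(i*4π/3)


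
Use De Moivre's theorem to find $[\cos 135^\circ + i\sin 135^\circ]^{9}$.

By De Moivre: z^n = r^n(cos(nθ) + i sin(nθ))
= 1^9(cos(9*135°) + i sin(9*135°))
= 1(cos 135° + i sin 135°)
= -sqrt(2)/2 + (sqrt(2)/2)i


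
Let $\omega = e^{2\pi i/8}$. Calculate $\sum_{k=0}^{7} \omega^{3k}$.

Let ζ = ω^3 = e^(2πi·3/8). Since 8 ∤ 3, ζ ≠ 1.
Sum = Σ_{k=0}^{7} ζ^k = (ζ^8 - 1)/(ζ - 1) = (ω^{3·8} - 1)/(ζ - 1) = (1 - 1)/(ζ - 1) = 0


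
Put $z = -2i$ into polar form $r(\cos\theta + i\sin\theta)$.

r = |z| = sqrt(a^2 + b^2) = sqrt((0)^2 + (-2)^2) = sqrt(0 + 4) = sqrt(4) = 2
a = 0 and b < 0, so z lies on the negative imaginary axis: θ = 270°
z = 2(cos 270° + i sin 270°)


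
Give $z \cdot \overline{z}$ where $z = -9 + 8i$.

z * conjugate(z) = |z|^2 = a^2 + b^2
= (-9)^2 + 8^2 = 145


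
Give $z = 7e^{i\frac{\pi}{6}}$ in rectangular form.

a = r cos θ = 7 * sqrt(3)/2 = 7*sqrt(3)/2
b = r sin θ = 7 * 1/2 = 7/2
z = 7*sqrt(3)/2 + (7/2)i


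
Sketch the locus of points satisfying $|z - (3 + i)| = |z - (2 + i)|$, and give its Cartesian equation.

|z - z1| = |z - z2| means z is equidistant from z1 and z2,
i.e. the perpendicular bisector of the segment from (3, 1) to (2, 1) (midpoint (5/2, 1)).
With z = x + yi, square both sides:
(x - 3)^2 + (y - 1)^2 = (x - 2)^2 + (y - 1)^2
The x^2 and y^2 terms cancel: -2x + 0y = 5 - 10 = -5
Simplify: x = 5/2
Locus: Perpendicular bisector of the segment from (3, 1) to (2, 1): the line x = 5/2


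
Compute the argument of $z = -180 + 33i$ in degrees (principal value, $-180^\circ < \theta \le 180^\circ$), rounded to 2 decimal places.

θ = arctan(b/a) = arctan(33/-180) (quadrant-adjusted) = 169.61°


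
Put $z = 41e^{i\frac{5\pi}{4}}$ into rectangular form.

a = r cos θ = 41 * -sqrt(2)/2 = -41*sqrt(2)/2
b = r sin θ = 41 * -sqrt(2)/2 = -41*sqrt(2)/2
z = -41*sqrt(2)/2 - (41*sqrt(2)/2)i


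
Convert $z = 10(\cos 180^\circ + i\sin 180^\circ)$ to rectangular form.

a = r cos θ = 10 * -1 = -10
b = r sin θ = 10 * 0 = 0
z = -10


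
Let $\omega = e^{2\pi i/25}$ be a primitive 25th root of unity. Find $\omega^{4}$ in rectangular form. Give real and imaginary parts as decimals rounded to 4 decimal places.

ω^4 = e^(2πi·4/25) = e^(i·8π/25)
= cos(8π/25) + i sin(8π/25)
= 0.5358 + 0.8443i


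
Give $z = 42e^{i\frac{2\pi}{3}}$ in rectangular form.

a = r cos θ = 42 * -1/2 = -21
b = r sin θ = 42 * sqrt(3)/2 = 21*sqrt(3)
z = -21 + 21*sqrt(3)i


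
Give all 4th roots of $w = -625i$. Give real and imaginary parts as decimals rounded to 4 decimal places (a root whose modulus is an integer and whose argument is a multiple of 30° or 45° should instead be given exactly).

|w| = 625, arg(w) = 270°
Root modulus = 625^(1/4) = 5
Root arguments: θ_k = (270° + 360°k)/4 for k = 0, 1, ..., 3
Compute each root as (root modulus)(cos θ_k + i sin θ_k) using full-precision intermediates, then round to 4 decimal places.
Roots: 1.9134 + 4.6194i, -4.6194 + 1.9134i, -1.9134 - 4.6194i, 4.6194 - 1.9134i


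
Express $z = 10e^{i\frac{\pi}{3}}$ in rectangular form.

a = r cos θ = 10 * 1/2 = 5
b = r sin θ = 10 * sqrt(3)/2 = 5*sqrt(3)
z = 5 + 5*sqrt(3)i
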